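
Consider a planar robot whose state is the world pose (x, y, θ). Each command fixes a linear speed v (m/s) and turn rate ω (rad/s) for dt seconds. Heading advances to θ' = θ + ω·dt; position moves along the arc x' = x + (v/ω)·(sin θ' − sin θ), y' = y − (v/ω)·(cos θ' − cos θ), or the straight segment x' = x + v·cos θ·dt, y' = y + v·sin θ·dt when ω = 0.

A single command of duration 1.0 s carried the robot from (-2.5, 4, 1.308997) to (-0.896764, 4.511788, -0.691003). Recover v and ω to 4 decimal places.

Δθ = -0.691003 − 1.308997 = -2.000000
ω = Δθ/dt = -2.000000/1.0 = -2.0000
R = Δx/(sin θ' − sin θ) = -1.0000
v = R·ω = -1.0000·-2.0000 = 2.0000

v = 2.0000, ω = -2.0000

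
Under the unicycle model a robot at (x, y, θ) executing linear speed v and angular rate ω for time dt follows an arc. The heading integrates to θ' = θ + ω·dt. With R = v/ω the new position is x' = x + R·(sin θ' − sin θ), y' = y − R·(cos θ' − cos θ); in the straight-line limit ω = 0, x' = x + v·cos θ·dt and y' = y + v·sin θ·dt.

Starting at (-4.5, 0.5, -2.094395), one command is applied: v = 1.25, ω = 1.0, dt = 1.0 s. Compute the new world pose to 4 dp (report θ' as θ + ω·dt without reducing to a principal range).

(-4.5283, -0.6982, -1.0944)

θ' = -2.0944 + 1.0·1.0 = -1.0944
R = v/ω = 1.25/1.0 = 1.2500
x' = -4.5 + 1.2500·(sin -1.0944 − sin -2.0944) = -4.5283
y' = 0.5 − 1.2500·(cos -1.0944 − cos -2.0944) = -0.6982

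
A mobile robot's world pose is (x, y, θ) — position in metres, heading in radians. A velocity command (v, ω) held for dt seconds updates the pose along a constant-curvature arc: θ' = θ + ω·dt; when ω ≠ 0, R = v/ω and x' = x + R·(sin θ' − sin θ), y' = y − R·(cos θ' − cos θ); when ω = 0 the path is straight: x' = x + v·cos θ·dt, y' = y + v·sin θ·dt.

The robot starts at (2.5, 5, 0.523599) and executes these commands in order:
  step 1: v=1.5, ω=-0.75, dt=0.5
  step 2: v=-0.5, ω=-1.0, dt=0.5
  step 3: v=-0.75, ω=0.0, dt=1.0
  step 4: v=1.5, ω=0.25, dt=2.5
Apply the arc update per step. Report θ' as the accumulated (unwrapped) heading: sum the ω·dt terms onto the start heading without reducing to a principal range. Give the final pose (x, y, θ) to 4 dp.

(5.9401, 5.3856, 0.2736)

step 1: θ'=0.1486 (R=-2.0000) → pose (3.2039, 5.2459, 0.1486)
step 2: θ'=-0.3514 (R=0.5000) → pose (2.9578, 5.2710, -0.3514)
step 3: θ'=-0.3514 (straight) → pose (2.2536, 5.5291, -0.3514)
step 4: θ'=0.2736 (R=6.0000) → pose (5.9401, 5.3856, 0.2736)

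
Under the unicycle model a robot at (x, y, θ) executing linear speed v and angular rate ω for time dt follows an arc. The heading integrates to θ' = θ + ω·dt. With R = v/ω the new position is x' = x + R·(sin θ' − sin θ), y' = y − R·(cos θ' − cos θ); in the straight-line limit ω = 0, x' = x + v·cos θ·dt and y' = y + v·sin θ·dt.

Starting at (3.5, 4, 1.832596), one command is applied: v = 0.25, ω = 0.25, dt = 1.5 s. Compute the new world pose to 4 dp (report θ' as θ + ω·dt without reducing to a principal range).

(3.3381, 4.3358, 2.2076)

θ' = 1.8326 + 0.25·1.5 = 2.2076
R = v/ω = 0.25/0.25 = 1.0000
x' = 3.5 + 1.0000·(sin 2.2076 − sin 1.8326) = 3.3381
y' = 4 − 1.0000·(cos 2.2076 − cos 1.8326) = 4.3358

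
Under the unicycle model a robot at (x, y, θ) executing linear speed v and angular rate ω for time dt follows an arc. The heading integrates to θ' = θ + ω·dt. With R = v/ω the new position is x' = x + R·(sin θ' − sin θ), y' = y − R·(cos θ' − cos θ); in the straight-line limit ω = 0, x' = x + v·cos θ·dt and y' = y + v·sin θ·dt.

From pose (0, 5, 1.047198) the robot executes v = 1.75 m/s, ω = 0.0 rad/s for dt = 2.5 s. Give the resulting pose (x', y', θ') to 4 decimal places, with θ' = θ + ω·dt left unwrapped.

θ' = 1.0472 + 0.0·2.5 = 1.0472
ω = 0 → straight: x' = 0 + 1.75·cos(1.0472)·2.5 = 2.1875
y' = 5 + 1.75·sin(1.0472)·2.5 = 8.7889

(2.1875, 8.7889, 1.0472)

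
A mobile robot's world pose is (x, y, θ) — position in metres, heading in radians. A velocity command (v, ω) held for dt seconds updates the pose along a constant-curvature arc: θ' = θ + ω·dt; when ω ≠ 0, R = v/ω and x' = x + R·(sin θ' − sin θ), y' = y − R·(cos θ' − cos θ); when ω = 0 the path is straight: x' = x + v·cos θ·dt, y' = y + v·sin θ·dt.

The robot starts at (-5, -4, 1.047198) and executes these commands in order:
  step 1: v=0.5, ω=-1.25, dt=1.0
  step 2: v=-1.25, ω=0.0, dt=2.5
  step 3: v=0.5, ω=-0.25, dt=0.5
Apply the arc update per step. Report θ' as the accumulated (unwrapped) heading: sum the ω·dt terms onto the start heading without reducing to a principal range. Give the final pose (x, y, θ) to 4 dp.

step 1: θ'=-0.2028 (R=-0.4000) → pose (-4.5730, -3.8082, -0.2028)
step 2: θ'=-0.2028 (straight) → pose (-7.6340, -3.1788, -0.2028)
step 3: θ'=-0.3278 (R=-2.0000) → pose (-7.3929, -3.2443, -0.3278)

(-7.3929, -3.2443, -0.3278)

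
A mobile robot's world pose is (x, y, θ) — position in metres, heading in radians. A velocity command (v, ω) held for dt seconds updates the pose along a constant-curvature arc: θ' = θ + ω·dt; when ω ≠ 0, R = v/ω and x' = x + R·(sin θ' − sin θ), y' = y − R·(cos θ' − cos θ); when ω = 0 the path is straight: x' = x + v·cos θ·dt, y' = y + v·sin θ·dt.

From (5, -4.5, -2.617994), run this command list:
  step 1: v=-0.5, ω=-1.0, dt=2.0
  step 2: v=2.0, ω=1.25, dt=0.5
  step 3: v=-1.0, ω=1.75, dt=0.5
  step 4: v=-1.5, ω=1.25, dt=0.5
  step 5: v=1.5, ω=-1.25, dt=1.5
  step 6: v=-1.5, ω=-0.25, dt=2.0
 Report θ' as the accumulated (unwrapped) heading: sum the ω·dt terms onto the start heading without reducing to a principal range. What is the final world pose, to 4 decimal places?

step 1: θ'=-4.6180 (R=0.5000) → pose (5.7478, -4.8859, -4.6180)
step 2: θ'=-3.9930 (R=1.6000) → pose (5.3584, -3.9824, -3.9930)
step 3: θ'=-3.1180 (R=-0.5714) → pose (5.8017, -4.1771, -3.1180)
step 4: θ'=-2.4930 (R=-1.2000) → pose (6.4983, -3.9338, -2.4930)
step 5: θ'=-4.3680 (R=-1.2000) → pose (4.6439, -3.3826, -4.3680)
step 6: θ'=-4.8680 (R=6.0000) → pose (4.9237, -6.3383, -4.8680)

(4.9237, -6.3383, -4.8680)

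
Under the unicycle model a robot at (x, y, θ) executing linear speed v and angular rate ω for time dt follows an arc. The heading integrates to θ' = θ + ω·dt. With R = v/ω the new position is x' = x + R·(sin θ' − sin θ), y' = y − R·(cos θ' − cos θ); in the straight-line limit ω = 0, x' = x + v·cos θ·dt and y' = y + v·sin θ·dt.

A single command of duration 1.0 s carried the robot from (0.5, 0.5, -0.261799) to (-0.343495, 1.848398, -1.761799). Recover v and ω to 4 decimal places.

v = -1.7500, ω = -1.5000

Δθ = -1.761799 − -0.261799 = -1.500000
ω = Δθ/dt = -1.500000/1.0 = -1.5000
R = −Δy/(cos θ' − cos θ) = 1.1667
v = R·ω = 1.1667·-1.5000 = -1.7500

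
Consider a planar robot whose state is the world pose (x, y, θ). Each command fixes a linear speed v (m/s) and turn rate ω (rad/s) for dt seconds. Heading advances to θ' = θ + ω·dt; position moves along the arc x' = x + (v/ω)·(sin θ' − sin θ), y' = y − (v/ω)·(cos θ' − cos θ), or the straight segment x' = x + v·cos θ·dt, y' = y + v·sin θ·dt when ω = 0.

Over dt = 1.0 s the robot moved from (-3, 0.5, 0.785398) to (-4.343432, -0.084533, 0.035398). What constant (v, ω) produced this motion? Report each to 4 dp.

Δθ = 0.035398 − 0.785398 = -0.750000
ω = Δθ/dt = -0.750000/1.0 = -0.7500
R = Δx/(sin θ' − sin θ) = 2.0000
v = R·ω = 2.0000·-0.7500 = -1.5000

v = -1.5000, ω = -0.7500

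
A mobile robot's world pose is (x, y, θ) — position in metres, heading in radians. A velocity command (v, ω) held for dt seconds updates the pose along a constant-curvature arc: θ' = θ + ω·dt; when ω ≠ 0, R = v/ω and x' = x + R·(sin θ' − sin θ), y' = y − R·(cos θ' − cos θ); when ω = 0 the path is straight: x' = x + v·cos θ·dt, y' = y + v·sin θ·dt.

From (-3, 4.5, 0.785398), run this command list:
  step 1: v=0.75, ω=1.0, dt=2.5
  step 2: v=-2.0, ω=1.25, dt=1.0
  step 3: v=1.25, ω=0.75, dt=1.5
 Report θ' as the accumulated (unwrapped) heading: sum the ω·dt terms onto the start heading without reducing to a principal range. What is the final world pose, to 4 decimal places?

(-1.6236, 5.4272, 5.6604)

step 1: θ'=3.2854 (R=0.7500) → pose (-3.6378, 5.7726, 3.2854)
step 2: θ'=4.5354 (R=-1.6000) → pose (-2.2921, 7.0744, 4.5354)
step 3: θ'=5.6604 (R=1.6667) → pose (-1.6236, 5.4272, 5.6604)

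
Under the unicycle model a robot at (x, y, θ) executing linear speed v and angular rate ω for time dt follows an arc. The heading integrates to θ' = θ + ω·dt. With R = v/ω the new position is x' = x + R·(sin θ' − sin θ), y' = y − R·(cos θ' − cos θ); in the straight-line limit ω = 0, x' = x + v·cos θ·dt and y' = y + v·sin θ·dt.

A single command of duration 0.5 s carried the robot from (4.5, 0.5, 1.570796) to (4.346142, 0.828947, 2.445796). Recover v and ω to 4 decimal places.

Δθ = 2.445796 − 1.570796 = 0.875000
ω = Δθ/dt = 0.875000/0.5 = 1.7500
R = −Δy/(cos θ' − cos θ) = 0.4286
v = R·ω = 0.4286·1.7500 = 0.7500

v = 0.7500, ω = 1.7500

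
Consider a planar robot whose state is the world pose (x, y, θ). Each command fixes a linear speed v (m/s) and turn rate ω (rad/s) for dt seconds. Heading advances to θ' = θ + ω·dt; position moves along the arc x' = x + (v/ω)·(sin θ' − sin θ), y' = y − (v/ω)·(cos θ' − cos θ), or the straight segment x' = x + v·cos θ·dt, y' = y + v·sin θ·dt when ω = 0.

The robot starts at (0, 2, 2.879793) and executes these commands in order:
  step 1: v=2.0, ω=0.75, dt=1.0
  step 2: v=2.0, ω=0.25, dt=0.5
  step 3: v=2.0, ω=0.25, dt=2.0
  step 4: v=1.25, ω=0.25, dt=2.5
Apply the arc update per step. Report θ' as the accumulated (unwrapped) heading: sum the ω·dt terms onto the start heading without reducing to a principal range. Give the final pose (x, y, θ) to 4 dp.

step 1: θ'=3.6298 (R=2.6667) → pose (-1.9410, 1.7793, 3.6298)
step 2: θ'=3.7548 (R=8.0000) → pose (-2.7926, 1.2564, 3.7548)
step 3: θ'=4.2548 (R=8.0000) → pose (-5.3656, -1.7517, 4.2548)
step 4: θ'=4.8798 (R=5.0000) → pose (-5.8101, -4.7938, 4.8798)

(-5.8101, -4.7938, 4.8798)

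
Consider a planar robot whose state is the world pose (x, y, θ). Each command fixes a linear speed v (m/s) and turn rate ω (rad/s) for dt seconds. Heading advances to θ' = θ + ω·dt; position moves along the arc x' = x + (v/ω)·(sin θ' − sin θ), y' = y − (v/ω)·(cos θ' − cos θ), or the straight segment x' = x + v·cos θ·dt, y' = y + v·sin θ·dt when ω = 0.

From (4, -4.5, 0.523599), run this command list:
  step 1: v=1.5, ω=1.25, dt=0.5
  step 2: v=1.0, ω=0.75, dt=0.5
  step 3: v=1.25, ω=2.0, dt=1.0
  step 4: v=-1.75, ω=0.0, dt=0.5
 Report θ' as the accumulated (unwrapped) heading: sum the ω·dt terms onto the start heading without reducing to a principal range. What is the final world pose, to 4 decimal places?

(4.5649, -2.5334, 3.5236)

step 1: θ'=1.1486 (R=1.2000) → pose (4.4946, -3.9525, 1.1486)
step 2: θ'=1.5236 (R=1.3333) → pose (4.6102, -3.4690, 1.5236)
step 3: θ'=3.5236 (R=0.6250) → pose (3.7529, -2.8596, 3.5236)
step 4: θ'=3.5236 (straight) → pose (4.5649, -2.5334, 3.5236)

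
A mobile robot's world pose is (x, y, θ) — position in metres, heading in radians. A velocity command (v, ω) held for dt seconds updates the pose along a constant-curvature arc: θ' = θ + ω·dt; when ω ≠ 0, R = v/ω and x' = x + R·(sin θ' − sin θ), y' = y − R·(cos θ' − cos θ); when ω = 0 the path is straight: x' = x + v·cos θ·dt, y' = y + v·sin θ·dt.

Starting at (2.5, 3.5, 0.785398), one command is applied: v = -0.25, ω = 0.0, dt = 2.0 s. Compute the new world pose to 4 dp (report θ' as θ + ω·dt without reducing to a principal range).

(2.1464, 3.1464, 0.7854)

θ' = 0.7854 + 0.0·2.0 = 0.7854
ω = 0 → straight: x' = 2.5 + -0.25·cos(0.7854)·2.0 = 2.1464
y' = 3.5 + -0.25·sin(0.7854)·2.0 = 3.1464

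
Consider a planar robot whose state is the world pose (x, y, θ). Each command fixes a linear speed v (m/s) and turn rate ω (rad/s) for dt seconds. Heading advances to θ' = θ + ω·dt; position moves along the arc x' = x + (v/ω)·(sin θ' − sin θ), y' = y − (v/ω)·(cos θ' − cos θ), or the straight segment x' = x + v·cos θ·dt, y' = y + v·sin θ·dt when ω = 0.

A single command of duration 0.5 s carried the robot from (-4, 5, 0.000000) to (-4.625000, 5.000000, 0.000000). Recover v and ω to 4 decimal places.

v = -1.2500, ω = 0.0000

Δθ = 0.000000 − 0.000000 = 0.000000
ω = Δθ/dt = 0.000000/0.5 = 0.0000
ω = 0 → v = (Δx·cos θ + Δy·sin θ)/dt = -1.2500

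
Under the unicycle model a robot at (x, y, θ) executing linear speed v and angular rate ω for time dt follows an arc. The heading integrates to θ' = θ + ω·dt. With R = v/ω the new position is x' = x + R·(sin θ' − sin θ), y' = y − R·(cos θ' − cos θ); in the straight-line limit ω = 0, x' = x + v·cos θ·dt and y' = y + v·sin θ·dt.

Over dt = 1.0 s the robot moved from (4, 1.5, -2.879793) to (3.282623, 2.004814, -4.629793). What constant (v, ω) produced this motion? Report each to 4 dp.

v = 1.0000, ω = -1.7500

Δθ = -4.629793 − -2.879793 = -1.750000
ω = Δθ/dt = -1.750000/1.0 = -1.7500
R = Δx/(sin θ' − sin θ) = -0.5714
v = R·ω = -0.5714·-1.7500 = 1.0000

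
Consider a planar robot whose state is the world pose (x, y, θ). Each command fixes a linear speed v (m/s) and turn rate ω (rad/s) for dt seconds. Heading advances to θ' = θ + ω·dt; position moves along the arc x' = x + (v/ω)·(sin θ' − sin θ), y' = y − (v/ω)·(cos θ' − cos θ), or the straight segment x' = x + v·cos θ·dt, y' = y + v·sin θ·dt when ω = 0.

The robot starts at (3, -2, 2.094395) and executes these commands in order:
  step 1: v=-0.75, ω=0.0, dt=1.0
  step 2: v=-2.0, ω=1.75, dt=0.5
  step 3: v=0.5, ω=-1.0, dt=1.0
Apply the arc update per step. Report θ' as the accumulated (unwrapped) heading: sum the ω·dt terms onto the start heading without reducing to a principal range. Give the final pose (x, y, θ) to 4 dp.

(3.7938, -2.9055, 1.9694)

step 1: θ'=2.0944 (straight) → pose (3.3750, -2.6495, 2.0944)
step 2: θ'=2.9694 (R=-1.1429) → pose (4.1689, -3.2040, 2.9694)
step 3: θ'=1.9694 (R=-0.5000) → pose (3.7938, -2.9055, 1.9694)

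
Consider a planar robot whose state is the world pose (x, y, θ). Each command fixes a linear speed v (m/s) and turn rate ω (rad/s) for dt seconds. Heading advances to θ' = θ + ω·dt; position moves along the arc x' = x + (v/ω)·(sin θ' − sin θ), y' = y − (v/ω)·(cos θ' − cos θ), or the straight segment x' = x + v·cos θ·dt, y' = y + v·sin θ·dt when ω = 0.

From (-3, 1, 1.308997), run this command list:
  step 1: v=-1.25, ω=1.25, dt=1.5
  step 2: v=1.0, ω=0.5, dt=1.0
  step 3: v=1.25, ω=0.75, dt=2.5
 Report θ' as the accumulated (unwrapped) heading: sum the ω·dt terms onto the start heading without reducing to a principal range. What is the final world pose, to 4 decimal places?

step 1: θ'=3.1840 (R=-1.0000) → pose (-1.9917, -0.2579, 3.1840)
step 2: θ'=3.6840 (R=2.0000) → pose (-2.9393, -0.5432, 3.6840)
step 3: θ'=5.5590 (R=1.6667) → pose (-3.1832, -3.2190, 5.5590)

(-3.1832, -3.2190, 5.5590)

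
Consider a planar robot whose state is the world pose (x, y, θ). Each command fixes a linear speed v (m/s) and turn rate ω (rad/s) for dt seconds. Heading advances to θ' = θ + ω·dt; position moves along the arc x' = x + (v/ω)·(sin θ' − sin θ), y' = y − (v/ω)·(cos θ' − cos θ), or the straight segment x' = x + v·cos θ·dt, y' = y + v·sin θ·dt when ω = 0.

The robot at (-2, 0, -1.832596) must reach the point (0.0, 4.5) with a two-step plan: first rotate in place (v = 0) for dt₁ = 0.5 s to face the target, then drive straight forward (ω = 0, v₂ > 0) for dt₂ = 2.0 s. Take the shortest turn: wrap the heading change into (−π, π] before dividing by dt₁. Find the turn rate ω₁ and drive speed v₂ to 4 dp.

ω₁ = 5.9703, v₂ = 2.4622

heading to target = atan2(4.5−0, 0−-2) = 1.1526
Δθ = wrap(1.1526 − -1.8326) = 2.9852; ω₁ = Δθ/dt₁ = 5.9703
distance = √((0−-2)² + (4.5−0)²) = 4.9244; v₂ = distance/dt₂ = 2.4622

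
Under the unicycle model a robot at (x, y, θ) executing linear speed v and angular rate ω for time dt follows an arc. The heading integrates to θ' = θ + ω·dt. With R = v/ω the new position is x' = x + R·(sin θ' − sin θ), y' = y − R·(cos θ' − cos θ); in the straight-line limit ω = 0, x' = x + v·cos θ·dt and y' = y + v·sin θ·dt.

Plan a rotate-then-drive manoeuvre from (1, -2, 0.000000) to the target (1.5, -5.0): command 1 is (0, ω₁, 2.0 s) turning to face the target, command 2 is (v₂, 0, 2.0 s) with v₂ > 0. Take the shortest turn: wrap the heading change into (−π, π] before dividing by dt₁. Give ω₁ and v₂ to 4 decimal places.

heading to target = atan2(-5−-2, 1.5−1) = -1.4056
Δθ = wrap(-1.4056 − 0.0000) = -1.4056; ω₁ = Δθ/dt₁ = -0.7028
distance = √((1.5−1)² + (-5−-2)²) = 3.0414; v₂ = distance/dt₂ = 1.5207

ω₁ = -0.7028, v₂ = 1.5207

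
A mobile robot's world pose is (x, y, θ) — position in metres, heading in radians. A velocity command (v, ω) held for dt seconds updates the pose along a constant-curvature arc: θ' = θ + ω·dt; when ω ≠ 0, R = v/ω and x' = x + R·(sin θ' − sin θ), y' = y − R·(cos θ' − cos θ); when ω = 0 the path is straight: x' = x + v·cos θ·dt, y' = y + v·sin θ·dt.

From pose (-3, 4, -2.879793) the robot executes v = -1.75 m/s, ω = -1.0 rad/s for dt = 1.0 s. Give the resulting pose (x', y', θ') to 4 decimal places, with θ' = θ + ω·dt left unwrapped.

(-1.3694, 3.6041, -3.8798)

θ' = -2.8798 + -1.0·1.0 = -3.8798
R = v/ω = -1.75/-1.0 = 1.7500
x' = -3 + 1.7500·(sin -3.8798 − sin -2.8798) = -1.3694
y' = 4 − 1.7500·(cos -3.8798 − cos -2.8798) = 3.6041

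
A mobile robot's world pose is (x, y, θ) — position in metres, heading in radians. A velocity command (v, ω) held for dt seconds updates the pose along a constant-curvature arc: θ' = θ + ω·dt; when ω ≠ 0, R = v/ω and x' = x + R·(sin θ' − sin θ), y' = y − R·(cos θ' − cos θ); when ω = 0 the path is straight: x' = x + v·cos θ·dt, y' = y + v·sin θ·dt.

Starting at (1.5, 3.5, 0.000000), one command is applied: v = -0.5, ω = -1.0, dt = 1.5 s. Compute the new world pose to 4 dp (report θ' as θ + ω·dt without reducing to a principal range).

θ' = 0.0000 + -1.0·1.5 = -1.5000
R = v/ω = -0.5/-1.0 = 0.5000
x' = 1.5 + 0.5000·(sin -1.5000 − sin 0.0000) = 1.0013
y' = 3.5 − 0.5000·(cos -1.5000 − cos 0.0000) = 3.9646

(1.0013, 3.9646, -1.5000)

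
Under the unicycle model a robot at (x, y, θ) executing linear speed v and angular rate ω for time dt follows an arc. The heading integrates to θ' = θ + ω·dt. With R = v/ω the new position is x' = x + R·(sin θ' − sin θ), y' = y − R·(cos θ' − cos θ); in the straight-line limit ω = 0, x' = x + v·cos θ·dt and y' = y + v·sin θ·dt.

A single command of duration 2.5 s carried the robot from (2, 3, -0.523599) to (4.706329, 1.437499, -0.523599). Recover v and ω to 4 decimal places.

v = 1.2500, ω = 0.0000

Δθ = -0.523599 − -0.523599 = 0.000000
ω = Δθ/dt = 0.000000/2.5 = 0.0000
ω = 0 → v = (Δx·cos θ + Δy·sin θ)/dt = 1.2500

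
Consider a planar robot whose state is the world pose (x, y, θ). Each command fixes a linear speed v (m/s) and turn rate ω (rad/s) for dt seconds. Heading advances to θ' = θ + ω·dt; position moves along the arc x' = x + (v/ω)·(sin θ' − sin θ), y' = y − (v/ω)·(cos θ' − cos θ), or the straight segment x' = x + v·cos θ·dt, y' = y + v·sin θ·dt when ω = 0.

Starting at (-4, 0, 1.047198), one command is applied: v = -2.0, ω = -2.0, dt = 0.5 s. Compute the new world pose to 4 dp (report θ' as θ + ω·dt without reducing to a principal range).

(-4.8188, -0.4989, 0.0472)

θ' = 1.0472 + -2.0·0.5 = 0.0472
R = v/ω = -2.0/-2.0 = 1.0000
x' = -4 + 1.0000·(sin 0.0472 − sin 1.0472) = -4.8188
y' = 0 − 1.0000·(cos 0.0472 − cos 1.0472) = -0.4989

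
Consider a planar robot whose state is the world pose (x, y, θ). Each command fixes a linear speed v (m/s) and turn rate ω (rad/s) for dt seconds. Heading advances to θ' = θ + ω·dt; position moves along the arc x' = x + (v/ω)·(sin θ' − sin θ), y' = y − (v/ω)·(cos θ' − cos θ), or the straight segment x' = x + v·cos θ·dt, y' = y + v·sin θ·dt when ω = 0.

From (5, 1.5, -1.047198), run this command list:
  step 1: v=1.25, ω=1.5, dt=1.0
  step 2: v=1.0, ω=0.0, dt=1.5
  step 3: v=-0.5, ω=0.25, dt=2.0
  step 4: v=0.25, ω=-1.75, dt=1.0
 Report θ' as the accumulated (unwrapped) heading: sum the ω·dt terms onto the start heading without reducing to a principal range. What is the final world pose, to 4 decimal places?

step 1: θ'=0.4528 (R=0.8333) → pose (6.0863, 1.1673, 0.4528)
step 2: θ'=0.4528 (straight) → pose (7.4351, 1.8235, 0.4528)
step 3: θ'=0.9528 (R=-2.0000) → pose (6.6800, 1.1839, 0.9528)
step 4: θ'=-0.7972 (R=-0.1429) → pose (6.8986, 1.2009, -0.7972)

(6.8986, 1.2009, -0.7972)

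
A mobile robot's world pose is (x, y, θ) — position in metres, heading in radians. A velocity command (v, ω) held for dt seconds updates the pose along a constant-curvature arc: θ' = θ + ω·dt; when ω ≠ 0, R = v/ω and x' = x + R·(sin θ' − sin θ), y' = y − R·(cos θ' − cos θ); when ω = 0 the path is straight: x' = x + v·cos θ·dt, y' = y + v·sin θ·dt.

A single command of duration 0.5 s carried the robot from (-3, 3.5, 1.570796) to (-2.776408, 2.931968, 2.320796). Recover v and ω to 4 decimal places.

v = -1.2500, ω = 1.5000

Δθ = 2.320796 − 1.570796 = 0.750000
ω = Δθ/dt = 0.750000/0.5 = 1.5000
R = −Δy/(cos θ' − cos θ) = -0.8333
v = R·ω = -0.8333·1.5000 = -1.2500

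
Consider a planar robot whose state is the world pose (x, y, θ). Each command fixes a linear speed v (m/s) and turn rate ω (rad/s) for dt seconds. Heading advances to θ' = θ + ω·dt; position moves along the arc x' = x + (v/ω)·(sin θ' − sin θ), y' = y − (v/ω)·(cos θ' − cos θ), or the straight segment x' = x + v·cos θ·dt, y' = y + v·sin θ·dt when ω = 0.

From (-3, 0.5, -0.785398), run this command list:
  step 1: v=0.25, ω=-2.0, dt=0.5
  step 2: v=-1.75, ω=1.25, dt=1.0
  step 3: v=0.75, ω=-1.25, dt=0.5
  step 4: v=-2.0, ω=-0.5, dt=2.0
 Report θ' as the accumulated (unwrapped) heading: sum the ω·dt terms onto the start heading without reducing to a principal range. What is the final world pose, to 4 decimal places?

(-3.0326, 5.4306, -2.1604)

step 1: θ'=-1.7854 (R=-0.1250) → pose (-2.9663, 0.3850, -1.7854)
step 2: θ'=-0.5354 (R=-1.4000) → pose (-3.6199, 1.8872, -0.5354)
step 3: θ'=-1.1604 (R=-0.6000) → pose (-3.3758, 1.6106, -1.1604)
step 4: θ'=-2.1604 (R=4.0000) → pose (-3.0326, 5.4306, -2.1604)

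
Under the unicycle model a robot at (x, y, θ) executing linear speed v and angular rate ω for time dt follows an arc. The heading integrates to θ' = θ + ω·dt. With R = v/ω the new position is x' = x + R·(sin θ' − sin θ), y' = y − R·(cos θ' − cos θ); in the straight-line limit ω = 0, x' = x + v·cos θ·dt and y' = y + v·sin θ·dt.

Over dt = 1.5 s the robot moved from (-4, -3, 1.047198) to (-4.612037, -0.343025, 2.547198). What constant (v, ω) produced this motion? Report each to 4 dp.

v = 2.0000, ω = 1.0000

Δθ = 2.547198 − 1.047198 = 1.500000
ω = Δθ/dt = 1.500000/1.5 = 1.0000
R = −Δy/(cos θ' − cos θ) = 2.0000
v = R·ω = 2.0000·1.0000 = 2.0000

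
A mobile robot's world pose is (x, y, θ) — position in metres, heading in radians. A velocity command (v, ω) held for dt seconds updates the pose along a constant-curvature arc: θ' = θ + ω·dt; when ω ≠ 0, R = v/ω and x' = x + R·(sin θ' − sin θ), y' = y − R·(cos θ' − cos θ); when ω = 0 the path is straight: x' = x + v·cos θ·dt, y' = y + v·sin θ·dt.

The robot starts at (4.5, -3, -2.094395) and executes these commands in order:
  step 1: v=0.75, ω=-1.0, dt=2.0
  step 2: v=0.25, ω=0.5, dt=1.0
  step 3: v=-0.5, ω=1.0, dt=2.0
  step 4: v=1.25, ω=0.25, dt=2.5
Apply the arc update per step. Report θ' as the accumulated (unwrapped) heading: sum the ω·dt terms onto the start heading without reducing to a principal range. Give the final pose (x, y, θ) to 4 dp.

step 1: θ'=-4.0944 (R=-0.7500) → pose (3.2392, -3.0596, -4.0944)
step 2: θ'=-3.5944 (R=0.5000) → pose (3.0504, -2.8996, -3.5944)
step 3: θ'=-1.5944 (R=-0.5000) → pose (3.7690, -2.4618, -1.5944)
step 4: θ'=-0.9694 (R=5.0000) → pose (4.6449, -5.4088, -0.9694)

(4.6449, -5.4088, -0.9694)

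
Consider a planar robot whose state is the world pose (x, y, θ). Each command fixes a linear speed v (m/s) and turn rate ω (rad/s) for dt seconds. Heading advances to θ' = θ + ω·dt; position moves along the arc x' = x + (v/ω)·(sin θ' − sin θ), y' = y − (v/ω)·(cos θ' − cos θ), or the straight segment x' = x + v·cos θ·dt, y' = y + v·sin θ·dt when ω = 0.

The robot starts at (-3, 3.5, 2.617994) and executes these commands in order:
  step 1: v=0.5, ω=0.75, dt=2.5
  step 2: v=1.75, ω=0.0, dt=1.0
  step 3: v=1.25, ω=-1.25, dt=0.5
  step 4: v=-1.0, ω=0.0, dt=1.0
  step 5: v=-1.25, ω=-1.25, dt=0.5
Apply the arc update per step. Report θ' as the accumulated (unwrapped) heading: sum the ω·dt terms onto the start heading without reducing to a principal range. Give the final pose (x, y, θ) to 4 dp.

step 1: θ'=4.4930 (R=0.6667) → pose (-3.9840, 3.0677, 4.4930)
step 2: θ'=4.4930 (straight) → pose (-4.3649, 1.3597, 4.4930)
step 3: θ'=3.8680 (R=-1.0000) → pose (-4.6767, 0.8298, 3.8680)
step 4: θ'=3.8680 (straight) → pose (-3.9292, 1.4939, 3.8680)
step 5: θ'=3.2430 (R=1.0000) → pose (-3.3662, 1.7412, 3.2430)

(-3.3662, 1.7412, 3.2430)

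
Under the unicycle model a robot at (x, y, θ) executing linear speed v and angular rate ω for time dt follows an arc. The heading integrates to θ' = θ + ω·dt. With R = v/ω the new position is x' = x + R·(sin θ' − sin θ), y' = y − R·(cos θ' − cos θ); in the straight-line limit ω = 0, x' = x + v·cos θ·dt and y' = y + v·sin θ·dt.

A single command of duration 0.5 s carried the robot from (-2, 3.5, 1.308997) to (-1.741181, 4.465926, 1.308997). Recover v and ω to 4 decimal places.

Δθ = 1.308997 − 1.308997 = 0.000000
ω = Δθ/dt = 0.000000/0.5 = 0.0000
ω = 0 → v = (Δx·cos θ + Δy·sin θ)/dt = 2.0000

v = 2.0000, ω = 0.0000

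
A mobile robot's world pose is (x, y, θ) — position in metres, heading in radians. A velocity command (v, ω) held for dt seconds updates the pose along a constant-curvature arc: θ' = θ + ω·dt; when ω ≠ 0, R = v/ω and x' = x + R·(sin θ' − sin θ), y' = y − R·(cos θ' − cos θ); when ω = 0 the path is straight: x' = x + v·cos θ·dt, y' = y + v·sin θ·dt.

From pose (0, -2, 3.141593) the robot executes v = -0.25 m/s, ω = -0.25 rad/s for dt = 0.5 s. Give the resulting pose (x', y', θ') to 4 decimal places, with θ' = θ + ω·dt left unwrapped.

(0.1247, -2.0078, 3.0166)

θ' = 3.1416 + -0.25·0.5 = 3.0166
R = v/ω = -0.25/-0.25 = 1.0000
x' = 0 + 1.0000·(sin 3.0166 − sin 3.1416) = 0.1247
y' = -2 − 1.0000·(cos 3.0166 − cos 3.1416) = -2.0078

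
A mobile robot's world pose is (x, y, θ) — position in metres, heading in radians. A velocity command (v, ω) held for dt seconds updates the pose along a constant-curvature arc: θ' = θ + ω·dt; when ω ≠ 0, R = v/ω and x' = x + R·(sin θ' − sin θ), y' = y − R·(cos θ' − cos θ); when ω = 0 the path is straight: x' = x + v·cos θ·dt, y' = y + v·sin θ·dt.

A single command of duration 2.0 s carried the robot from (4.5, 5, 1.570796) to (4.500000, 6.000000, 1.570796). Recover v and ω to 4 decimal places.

Δθ = 1.570796 − 1.570796 = 0.000000
ω = Δθ/dt = 0.000000/2.0 = 0.0000
ω = 0 → v = (Δx·cos θ + Δy·sin θ)/dt = 0.5000

v = 0.5000, ω = 0.0000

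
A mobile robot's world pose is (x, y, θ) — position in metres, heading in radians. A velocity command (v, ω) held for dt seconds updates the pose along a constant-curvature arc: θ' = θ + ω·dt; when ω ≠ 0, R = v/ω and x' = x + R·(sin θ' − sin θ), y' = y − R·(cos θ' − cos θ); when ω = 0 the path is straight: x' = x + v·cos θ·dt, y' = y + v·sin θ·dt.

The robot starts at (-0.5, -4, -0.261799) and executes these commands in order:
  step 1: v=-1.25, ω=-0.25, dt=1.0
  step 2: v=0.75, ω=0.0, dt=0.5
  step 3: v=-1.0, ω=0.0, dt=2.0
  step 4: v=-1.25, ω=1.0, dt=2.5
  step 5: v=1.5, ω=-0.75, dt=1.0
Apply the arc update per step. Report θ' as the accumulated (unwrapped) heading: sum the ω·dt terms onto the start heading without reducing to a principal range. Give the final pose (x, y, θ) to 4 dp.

(-4.8884, -2.8667, 1.2382)

step 1: θ'=-0.5118 (R=5.0000) → pose (-1.6546, -3.5297, -0.5118)
step 2: θ'=-0.5118 (straight) → pose (-1.3277, -3.7133, -0.5118)
step 3: θ'=-0.5118 (straight) → pose (-3.0714, -2.7339, -0.5118)
step 4: θ'=1.9882 (R=-1.2500) → pose (-4.8263, -4.3304, 1.9882)
step 5: θ'=1.2382 (R=-2.0000) → pose (-4.8884, -2.8667, 1.2382)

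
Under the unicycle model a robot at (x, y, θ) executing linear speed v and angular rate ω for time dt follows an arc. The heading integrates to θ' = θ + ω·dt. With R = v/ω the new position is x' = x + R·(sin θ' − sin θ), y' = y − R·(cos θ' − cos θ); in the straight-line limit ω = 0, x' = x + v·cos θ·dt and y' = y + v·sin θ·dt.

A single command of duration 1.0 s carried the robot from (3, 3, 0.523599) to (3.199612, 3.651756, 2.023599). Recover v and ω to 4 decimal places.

Δθ = 2.023599 − 0.523599 = 1.500000
ω = Δθ/dt = 1.500000/1.0 = 1.5000
R = −Δy/(cos θ' − cos θ) = 0.5000
v = R·ω = 0.5000·1.5000 = 0.7500

v = 0.7500, ω = 1.5000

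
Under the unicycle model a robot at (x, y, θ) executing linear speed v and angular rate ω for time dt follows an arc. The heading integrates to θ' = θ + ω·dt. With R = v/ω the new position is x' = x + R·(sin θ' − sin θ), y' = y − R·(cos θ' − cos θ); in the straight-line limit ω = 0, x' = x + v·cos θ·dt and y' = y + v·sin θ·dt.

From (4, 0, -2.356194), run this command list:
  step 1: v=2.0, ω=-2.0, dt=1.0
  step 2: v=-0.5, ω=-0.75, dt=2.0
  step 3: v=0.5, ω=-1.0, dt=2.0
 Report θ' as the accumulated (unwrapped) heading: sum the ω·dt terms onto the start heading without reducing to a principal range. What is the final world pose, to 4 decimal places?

(2.7140, -0.9371, -7.8562)

step 1: θ'=-4.3562 (R=-1.0000) → pose (2.3557, 0.3584, -4.3562)
step 2: θ'=-5.8562 (R=0.6667) → pose (2.0069, -0.4809, -5.8562)
step 3: θ'=-7.8562 (R=-0.5000) → pose (2.7140, -0.9371, -7.8562)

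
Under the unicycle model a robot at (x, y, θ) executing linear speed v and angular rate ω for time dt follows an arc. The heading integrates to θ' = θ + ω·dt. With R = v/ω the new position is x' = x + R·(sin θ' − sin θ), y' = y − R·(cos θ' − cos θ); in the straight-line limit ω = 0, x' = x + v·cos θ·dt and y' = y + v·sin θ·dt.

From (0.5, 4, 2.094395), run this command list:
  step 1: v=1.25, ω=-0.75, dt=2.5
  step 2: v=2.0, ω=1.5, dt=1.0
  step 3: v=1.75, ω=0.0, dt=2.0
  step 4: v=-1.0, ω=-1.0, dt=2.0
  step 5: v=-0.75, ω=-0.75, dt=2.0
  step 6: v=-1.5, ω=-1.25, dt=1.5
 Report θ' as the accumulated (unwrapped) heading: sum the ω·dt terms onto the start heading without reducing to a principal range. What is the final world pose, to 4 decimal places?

(1.8876, 12.2755, -3.6556)

step 1: θ'=0.2194 (R=-1.6667) → pose (1.5806, 6.4600, 0.2194)
step 2: θ'=1.7194 (R=1.3333) → pose (2.6091, 7.9588, 1.7194)
step 3: θ'=1.7194 (straight) → pose (2.0909, 11.4203, 1.7194)
step 4: θ'=-0.2806 (R=1.0000) → pose (0.8250, 10.3113, -0.2806)
step 5: θ'=-1.7806 (R=1.0000) → pose (0.1239, 11.4805, -1.7806)
step 6: θ'=-3.6556 (R=1.2000) → pose (1.8876, 12.2755, -3.6556)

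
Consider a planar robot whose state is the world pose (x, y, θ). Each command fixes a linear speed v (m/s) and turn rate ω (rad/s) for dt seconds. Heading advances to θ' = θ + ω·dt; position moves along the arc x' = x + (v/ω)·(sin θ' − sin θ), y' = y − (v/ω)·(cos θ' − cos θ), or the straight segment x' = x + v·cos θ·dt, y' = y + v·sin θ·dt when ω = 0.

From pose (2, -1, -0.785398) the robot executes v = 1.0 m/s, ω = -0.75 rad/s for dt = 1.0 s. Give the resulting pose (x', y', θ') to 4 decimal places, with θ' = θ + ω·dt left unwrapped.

(2.3897, -1.8956, -1.5354)

θ' = -0.7854 + -0.75·1.0 = -1.5354
R = v/ω = 1.0/-0.75 = -1.3333
x' = 2 + -1.3333·(sin -1.5354 − sin -0.7854) = 2.3897
y' = -1 − -1.3333·(cos -1.5354 − cos -0.7854) = -1.8956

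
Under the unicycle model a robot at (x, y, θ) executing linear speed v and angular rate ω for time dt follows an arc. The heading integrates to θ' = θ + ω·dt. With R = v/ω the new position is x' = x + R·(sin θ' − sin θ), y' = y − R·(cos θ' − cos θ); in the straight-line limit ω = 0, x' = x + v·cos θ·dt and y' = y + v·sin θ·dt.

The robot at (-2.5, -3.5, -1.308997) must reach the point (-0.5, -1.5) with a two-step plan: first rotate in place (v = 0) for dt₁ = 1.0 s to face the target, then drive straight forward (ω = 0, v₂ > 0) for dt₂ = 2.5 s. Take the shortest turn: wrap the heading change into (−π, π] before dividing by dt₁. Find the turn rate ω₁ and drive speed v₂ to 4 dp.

heading to target = atan2(-1.5−-3.5, -0.5−-2.5) = 0.7854
Δθ = wrap(0.7854 − -1.3090) = 2.0944; ω₁ = Δθ/dt₁ = 2.0944
distance = √((-0.5−-2.5)² + (-1.5−-3.5)²) = 2.8284; v₂ = distance/dt₂ = 1.1314

ω₁ = 2.0944, v₂ = 1.1314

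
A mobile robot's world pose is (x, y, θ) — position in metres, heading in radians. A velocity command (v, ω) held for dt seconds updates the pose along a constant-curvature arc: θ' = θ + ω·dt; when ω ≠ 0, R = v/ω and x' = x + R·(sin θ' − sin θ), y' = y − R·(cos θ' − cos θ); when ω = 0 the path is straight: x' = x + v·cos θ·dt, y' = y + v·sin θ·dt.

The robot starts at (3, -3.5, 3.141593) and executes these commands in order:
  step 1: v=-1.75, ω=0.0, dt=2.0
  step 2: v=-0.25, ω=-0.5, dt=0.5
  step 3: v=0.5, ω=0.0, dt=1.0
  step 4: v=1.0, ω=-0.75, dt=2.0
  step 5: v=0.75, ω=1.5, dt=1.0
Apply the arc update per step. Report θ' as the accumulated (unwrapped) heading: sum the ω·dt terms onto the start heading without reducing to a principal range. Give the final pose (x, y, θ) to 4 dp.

step 1: θ'=3.1416 (straight) → pose (6.5000, -3.5000, 3.1416)
step 2: θ'=2.8916 (R=0.5000) → pose (6.6237, -3.5155, 2.8916)
step 3: θ'=2.8916 (straight) → pose (6.1392, -3.3918, 2.8916)
step 4: θ'=1.3916 (R=-1.3333) → pose (5.1571, -1.8623, 1.3916)
step 5: θ'=2.8916 (R=0.5000) → pose (4.7888, -1.2887, 2.8916)

(4.7888, -1.2887, 2.8916)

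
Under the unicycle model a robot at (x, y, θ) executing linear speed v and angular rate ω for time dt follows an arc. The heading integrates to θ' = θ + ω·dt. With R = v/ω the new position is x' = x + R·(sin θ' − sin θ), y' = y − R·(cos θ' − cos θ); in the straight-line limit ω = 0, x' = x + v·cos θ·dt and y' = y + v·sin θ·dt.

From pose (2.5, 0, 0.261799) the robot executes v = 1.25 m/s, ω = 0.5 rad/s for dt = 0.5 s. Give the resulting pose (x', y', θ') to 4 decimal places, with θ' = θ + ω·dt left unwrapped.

(3.0773, 0.2352, 0.5118)

θ' = 0.2618 + 0.5·0.5 = 0.5118
R = v/ω = 1.25/0.5 = 2.5000
x' = 2.5 + 2.5000·(sin 0.5118 − sin 0.2618) = 3.0773
y' = 0 − 2.5000·(cos 0.5118 − cos 0.2618) = 0.2352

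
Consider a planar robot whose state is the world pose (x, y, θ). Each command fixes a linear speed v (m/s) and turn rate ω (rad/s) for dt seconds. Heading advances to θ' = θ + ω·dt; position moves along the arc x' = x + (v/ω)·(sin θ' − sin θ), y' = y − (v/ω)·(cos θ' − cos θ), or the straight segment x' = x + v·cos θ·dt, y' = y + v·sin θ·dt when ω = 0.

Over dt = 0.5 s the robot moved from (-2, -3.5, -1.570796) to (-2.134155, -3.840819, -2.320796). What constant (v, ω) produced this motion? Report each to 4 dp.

v = 0.7500, ω = -1.5000

Δθ = -2.320796 − -1.570796 = -0.750000
ω = Δθ/dt = -0.750000/0.5 = -1.5000
R = −Δy/(cos θ' − cos θ) = -0.5000
v = R·ω = -0.5000·-1.5000 = 0.7500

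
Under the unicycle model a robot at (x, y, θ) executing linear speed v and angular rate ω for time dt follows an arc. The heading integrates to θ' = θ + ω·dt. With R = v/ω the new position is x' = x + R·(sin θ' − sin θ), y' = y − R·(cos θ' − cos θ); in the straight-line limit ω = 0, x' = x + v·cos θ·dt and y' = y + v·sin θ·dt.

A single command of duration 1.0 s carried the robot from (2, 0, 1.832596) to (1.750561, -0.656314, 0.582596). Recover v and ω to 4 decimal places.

v = -0.7500, ω = -1.2500

Δθ = 0.582596 − 1.832596 = -1.250000
ω = Δθ/dt = -1.250000/1.0 = -1.2500
R = −Δy/(cos θ' − cos θ) = 0.6000
v = R·ω = 0.6000·-1.2500 = -0.7500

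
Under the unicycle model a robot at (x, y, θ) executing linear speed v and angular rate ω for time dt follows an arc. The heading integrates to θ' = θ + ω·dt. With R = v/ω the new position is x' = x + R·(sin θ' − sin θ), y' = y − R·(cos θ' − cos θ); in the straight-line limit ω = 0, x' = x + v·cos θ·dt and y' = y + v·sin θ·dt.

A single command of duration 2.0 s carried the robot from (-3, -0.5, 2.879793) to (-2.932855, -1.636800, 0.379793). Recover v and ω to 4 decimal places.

v = -0.7500, ω = -1.2500

Δθ = 0.379793 − 2.879793 = -2.500000
ω = Δθ/dt = -2.500000/2.0 = -1.2500
R = −Δy/(cos θ' − cos θ) = 0.6000
v = R·ω = 0.6000·-1.2500 = -0.7500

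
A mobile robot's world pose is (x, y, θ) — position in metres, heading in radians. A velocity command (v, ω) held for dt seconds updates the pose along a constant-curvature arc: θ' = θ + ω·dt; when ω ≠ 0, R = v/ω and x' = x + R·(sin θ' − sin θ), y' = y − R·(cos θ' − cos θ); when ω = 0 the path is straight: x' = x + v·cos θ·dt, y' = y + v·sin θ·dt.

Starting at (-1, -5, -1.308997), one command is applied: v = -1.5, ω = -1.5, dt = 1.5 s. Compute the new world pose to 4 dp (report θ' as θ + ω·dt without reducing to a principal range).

θ' = -1.3090 + -1.5·1.5 = -3.5590
R = v/ω = -1.5/-1.5 = 1.0000
x' = -1 + 1.0000·(sin -3.5590 − sin -1.3090) = 0.3713
y' = -5 − 1.0000·(cos -3.5590 − cos -1.3090) = -3.8270

(0.3713, -3.8270, -3.5590)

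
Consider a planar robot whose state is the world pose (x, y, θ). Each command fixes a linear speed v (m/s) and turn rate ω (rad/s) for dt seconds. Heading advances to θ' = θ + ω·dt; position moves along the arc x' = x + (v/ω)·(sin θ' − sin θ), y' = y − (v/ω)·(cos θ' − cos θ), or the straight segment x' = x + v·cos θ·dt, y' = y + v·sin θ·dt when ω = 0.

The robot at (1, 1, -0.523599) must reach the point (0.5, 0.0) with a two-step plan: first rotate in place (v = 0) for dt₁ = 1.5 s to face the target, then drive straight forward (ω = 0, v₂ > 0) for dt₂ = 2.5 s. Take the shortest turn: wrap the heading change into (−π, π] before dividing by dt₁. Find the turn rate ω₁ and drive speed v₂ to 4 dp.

ω₁ = -1.0072, v₂ = 0.4472

heading to target = atan2(0−1, 0.5−1) = -2.0344
Δθ = wrap(-2.0344 − -0.5236) = -1.5108; ω₁ = Δθ/dt₁ = -1.0072
distance = √((0.5−1)² + (0−1)²) = 1.1180; v₂ = distance/dt₂ = 0.4472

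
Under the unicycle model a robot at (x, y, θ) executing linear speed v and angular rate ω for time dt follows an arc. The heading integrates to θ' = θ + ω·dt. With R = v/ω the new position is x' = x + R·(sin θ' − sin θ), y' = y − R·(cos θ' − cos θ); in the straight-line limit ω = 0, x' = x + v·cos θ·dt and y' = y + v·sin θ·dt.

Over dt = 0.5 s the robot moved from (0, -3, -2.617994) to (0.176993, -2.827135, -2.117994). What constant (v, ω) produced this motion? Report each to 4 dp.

v = -0.5000, ω = 1.0000

Δθ = -2.117994 − -2.617994 = 0.500000
ω = Δθ/dt = 0.500000/0.5 = 1.0000
R = Δx/(sin θ' − sin θ) = -0.5000
v = R·ω = -0.5000·1.0000 = -0.5000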